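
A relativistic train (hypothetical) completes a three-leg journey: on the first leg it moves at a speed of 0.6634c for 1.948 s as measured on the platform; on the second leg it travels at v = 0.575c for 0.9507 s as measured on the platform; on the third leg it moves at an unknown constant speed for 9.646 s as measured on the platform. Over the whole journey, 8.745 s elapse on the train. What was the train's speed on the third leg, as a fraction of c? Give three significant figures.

Leg 1: γ = 1/√(1 − 0.6634²) = 1/√0.5599 = 1.336; τ_1 = 1.948/1.336 = 1.458 s.
Leg 2: γ = 1/√(1 − 0.575²) = 1/√0.6694 = 1.222; τ_2 = 0.9507/1.222 = 0.7778 s.
Leg 3: speed unknown; τ_3 = 9.646/γ_3.
Total proper time: 1.458 + 0.7778 + τ_3 = 8.745, so τ_3 = 8.745 − 2.235 = 6.510 s.
γ_3 = 9.646/6.510 = 1.482; β = √(1 − 1/γ²) = √0.5446.

β = 0.738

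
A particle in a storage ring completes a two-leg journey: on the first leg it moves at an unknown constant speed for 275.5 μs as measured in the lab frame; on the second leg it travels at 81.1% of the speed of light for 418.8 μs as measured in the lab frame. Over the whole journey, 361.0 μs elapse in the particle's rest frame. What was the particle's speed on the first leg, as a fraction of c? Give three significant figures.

β = 0.907

Leg 1: speed unknown; τ_1 = 275.5/γ_1.
Leg 2: β = 0.811; γ = 1/√(1 − 0.811²) = 1/√0.3423 = 1.709; τ_2 = 418.8/1.709 = 245.0 μs.
Total proper time: τ_1 + 245.0 = 361.0, so τ_1 = 361.0 − 245.0 = 116.0 μs.
γ_1 = 275.5/116.0 = 2.375; β = √(1 − 1/γ²) = √0.8228.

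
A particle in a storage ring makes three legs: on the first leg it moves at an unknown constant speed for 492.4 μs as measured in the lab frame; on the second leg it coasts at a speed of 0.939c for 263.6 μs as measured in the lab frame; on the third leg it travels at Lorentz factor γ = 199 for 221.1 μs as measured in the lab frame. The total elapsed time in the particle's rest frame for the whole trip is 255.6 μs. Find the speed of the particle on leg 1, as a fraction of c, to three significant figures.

Leg 1: speed unknown; τ_1 = 492.4/γ_1.
Leg 2: γ = 1/√(1 − 0.939²) = 1/√0.1183 = 2.908; τ_2 = 263.6/2.908 = 90.66 μs.
Leg 3: γ = 199; τ_3 = 221.1/199.0 = 1.111 μs.
Total proper time: τ_1 + 90.66 + 1.111 = 255.6, so τ_1 = 255.6 − 91.77 = 163.8 μs.
γ_1 = 492.4/163.8 = 3.006; β = √(1 − 1/γ²) = √0.8893.

β = 0.943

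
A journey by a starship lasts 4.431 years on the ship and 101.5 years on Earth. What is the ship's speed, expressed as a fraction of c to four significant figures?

The proper time is measured on the ship (both events occur at the ship's location); Δt is measured on Earth. γ = Δt/τ = 101.5/4.431 = 22.91.
β = √(1 − 1/γ²) = √(1 − 0.001906) = √0.9981

v = 0.9990c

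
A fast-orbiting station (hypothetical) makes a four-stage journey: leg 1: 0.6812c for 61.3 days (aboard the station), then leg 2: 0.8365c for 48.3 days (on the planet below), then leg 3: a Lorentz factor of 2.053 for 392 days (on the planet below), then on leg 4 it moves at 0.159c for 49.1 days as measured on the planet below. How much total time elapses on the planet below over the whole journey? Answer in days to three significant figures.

Leg 1: γ = 1/√(1 − 0.6812²) = 1/√0.5360 = 1.366; Δt_1 = 1.366 × 61.3 = 83.73 days.
Leg 2: 48.3 days is already measured on the planet below.
Leg 3: 392 days is already measured on the planet below.
Leg 4: 49.1 days is already measured on the planet below.
Total: 83.73 + 48.30 + 392.0 + 49.10 days.

Δt = 573 days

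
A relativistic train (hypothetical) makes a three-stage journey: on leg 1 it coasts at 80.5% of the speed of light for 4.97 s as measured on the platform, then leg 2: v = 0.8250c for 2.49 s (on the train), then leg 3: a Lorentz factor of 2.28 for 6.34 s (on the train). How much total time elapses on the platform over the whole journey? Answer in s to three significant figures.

Δt = 23.8 s

Leg 1: 4.97 s is already measured on the platform.
Leg 2: γ = 1/√(1 − 0.8250²) = 1/√0.3194 = 1.769; Δt_2 = 1.769 × 2.49 = 4.406 s.
Leg 3: γ = 2.28; Δt_3 = 2.280 × 6.34 = 14.46 s.
Total: 4.970 + 4.406 + 14.46 s.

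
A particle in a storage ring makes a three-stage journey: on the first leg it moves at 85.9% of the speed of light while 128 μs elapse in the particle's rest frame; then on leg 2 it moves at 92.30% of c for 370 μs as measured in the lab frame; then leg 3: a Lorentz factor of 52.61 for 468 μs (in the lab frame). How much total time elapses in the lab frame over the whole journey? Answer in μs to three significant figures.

Δt = 1090 μs

Leg 1: β = 0.859; γ = 1/√(1 − 0.859²) = 1/√0.2621 = 1.953; Δt_1 = 1.953 × 128 = 250.0 μs.
Leg 2: 370 μs is already measured in the lab frame.
Leg 3: 468 μs is already measured in the lab frame.
Total: 250.0 + 370.0 + 468.0 μs.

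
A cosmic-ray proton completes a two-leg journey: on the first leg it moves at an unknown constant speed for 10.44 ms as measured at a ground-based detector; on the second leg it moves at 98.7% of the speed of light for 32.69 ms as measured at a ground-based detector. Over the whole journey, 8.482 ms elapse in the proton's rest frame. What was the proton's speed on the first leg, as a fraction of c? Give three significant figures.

Leg 1: speed unknown; τ_1 = 10.44/γ_1.
Leg 2: β = 0.987; γ = 1/√(1 − 0.987²) = 1/√0.02583 = 6.222; τ_2 = 32.69/6.222 = 5.254 ms.
Total proper time: τ_1 + 5.254 = 8.482, so τ_1 = 8.482 − 5.254 = 3.228 ms.
γ_1 = 10.44/3.228 = 3.234; β = √(1 − 1/γ²) = √0.9044.

β = 0.951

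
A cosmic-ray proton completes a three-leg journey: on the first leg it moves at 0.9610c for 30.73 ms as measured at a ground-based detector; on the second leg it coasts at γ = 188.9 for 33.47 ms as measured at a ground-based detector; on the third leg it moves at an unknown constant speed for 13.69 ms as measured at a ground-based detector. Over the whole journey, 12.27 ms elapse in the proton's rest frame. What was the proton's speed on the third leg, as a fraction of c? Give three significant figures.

β = 0.965

Leg 1: γ = 1/√(1 − 0.9610²) = 1/√0.07648 = 3.616; τ_1 = 30.73/3.616 = 8.498 ms.
Leg 2: γ = 188.9; τ_2 = 33.47/188.9 = 0.1772 ms.
Leg 3: speed unknown; τ_3 = 13.69/γ_3.
Total proper time: 8.498 + 0.1772 + τ_3 = 12.27, so τ_3 = 12.27 − 8.676 = 3.594 ms.
γ_3 = 13.69/3.594 = 3.809; β = √(1 − 1/γ²) = √0.9311.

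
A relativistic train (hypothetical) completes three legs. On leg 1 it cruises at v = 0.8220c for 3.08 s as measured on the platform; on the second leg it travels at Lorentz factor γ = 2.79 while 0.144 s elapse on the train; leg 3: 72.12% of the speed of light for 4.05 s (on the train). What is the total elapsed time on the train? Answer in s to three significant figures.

Leg 1: γ = 1/√(1 − 0.8220²) = 1/√0.3243 = 1.756; τ_1 = 3.08/1.756 = 1.754 s.
Leg 2: 0.144 s is already measured on the train.
Leg 3: 4.05 s is already measured on the train.
Total: 1.754 + 0.1440 + 4.050 s.

τ = 5.95 s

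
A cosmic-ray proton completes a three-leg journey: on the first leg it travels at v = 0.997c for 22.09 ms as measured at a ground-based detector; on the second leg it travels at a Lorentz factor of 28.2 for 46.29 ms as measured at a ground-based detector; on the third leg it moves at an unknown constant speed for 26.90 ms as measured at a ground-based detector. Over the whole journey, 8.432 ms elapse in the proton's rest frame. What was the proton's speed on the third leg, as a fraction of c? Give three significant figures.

β = 0.982

Leg 1: γ = 1/√(1 − 0.997²) = 1/√0.005991 = 12.92; τ_1 = 22.09/12.92 = 1.710 ms.
Leg 2: γ = 28.2; τ_2 = 46.29/28.20 = 1.641 ms.
Leg 3: speed unknown; τ_3 = 26.90/γ_3.
Total proper time: 1.710 + 1.641 + τ_3 = 8.432, so τ_3 = 8.432 − 3.351 = 5.081 ms.
γ_3 = 26.90/5.081 = 5.295; β = √(1 − 1/γ²) = √0.9643.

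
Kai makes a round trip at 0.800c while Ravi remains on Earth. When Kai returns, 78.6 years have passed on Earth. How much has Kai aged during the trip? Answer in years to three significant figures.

τ = 47.2 years

γ = 1/√(1 − 0.800²) = 5/3 ≈ 1.667
Kai's clock measures proper time along the trip: τ = Δt/γ = 78.6/1.667 years.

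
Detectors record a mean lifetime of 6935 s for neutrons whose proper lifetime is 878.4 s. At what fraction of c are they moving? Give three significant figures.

v = 0.992c

γ = Δt/τ₀ = 6935/878.4 = 7.895
β = √(1 − 1/γ²) = √(1 − 0.01604) = √0.9840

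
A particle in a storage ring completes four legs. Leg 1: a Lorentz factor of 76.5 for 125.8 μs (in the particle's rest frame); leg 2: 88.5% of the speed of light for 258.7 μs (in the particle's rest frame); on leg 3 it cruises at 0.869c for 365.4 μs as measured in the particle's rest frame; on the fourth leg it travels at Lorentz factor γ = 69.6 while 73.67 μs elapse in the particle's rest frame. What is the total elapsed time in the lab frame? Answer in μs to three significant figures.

Leg 1: γ = 76.5; Δt_1 = 76.50 × 125.8 = 9624 μs.
Leg 2: β = 0.885; γ = 1/√(1 − 0.885²) = 1/√0.2168 = 2.148; Δt_2 = 2.148 × 258.7 = 555.6 μs.
Leg 3: γ = 1/√(1 − 0.869²) = 1/√0.2448 = 2.021; Δt_3 = 2.021 × 365.4 = 738.5 μs.
Leg 4: γ = 69.6; Δt_4 = 69.60 × 73.67 = 5127 μs.
Total: 9624 + 555.6 + 738.5 + 5127 μs.

Δt = 1.60×10⁴ μs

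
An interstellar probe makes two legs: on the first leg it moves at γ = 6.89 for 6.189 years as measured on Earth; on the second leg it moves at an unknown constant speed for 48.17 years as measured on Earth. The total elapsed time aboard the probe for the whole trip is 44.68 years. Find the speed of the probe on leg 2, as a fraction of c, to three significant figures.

β = 0.417

Leg 1: γ = 6.89; τ_1 = 6.189/6.890 = 0.8983 years.
Leg 2: speed unknown; τ_2 = 48.17/γ_2.
Total proper time: 0.8983 + τ_2 = 44.68, so τ_2 = 44.68 − 0.8983 = 43.78 years.
γ_2 = 48.17/43.78 = 1.100; β = √(1 − 1/γ²) = √0.1739.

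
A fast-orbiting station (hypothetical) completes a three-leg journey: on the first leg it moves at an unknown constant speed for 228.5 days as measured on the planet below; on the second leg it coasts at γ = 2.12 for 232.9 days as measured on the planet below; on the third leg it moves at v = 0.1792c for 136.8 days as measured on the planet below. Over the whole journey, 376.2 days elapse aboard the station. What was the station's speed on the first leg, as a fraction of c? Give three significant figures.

β = 0.817

Leg 1: speed unknown; τ_1 = 228.5/γ_1.
Leg 2: γ = 2.12; τ_2 = 232.9/2.120 = 109.9 days.
Leg 3: γ = 1/√(1 − 0.1792²) = 1/√0.9679 = 1.016; τ_3 = 136.8/1.016 = 134.6 days.
Total proper time: τ_1 + 109.9 + 134.6 = 376.2, so τ_1 = 376.2 − 244.4 = 131.8 days.
γ_1 = 228.5/131.8 = 1.734; β = √(1 − 1/γ²) = √0.6675.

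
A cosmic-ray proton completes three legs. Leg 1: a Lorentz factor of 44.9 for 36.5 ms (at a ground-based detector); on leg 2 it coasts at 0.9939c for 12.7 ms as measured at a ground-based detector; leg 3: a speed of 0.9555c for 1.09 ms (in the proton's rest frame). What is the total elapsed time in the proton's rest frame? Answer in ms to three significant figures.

Leg 1: γ = 44.9; τ_1 = 36.5/44.90 = 0.8129 ms.
Leg 2: γ = 1/√(1 − 0.9939²) = 1/√0.01216 = 9.067; τ_2 = 12.7/9.067 = 1.401 ms.
Leg 3: 1.09 ms is already measured in the proton's rest frame.
Total: 0.8129 + 1.401 + 1.090 ms.

τ = 3.30 ms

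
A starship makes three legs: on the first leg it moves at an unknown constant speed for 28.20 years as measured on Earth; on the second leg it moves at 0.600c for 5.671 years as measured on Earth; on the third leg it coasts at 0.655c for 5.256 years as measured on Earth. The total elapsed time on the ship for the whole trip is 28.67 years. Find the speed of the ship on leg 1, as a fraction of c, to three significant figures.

β = 0.699

Leg 1: speed unknown; τ_1 = 28.20/γ_1.
Leg 2: γ = 1/√(1 − 0.600²) = 5/4 = 1.250; τ_2 = 5.671/1.250 = 4.537 years.
Leg 3: γ = 1/√(1 − 0.655²) = 1/√0.5710 = 1.323; τ_3 = 5.256/1.323 = 3.972 years.
Total proper time: τ_1 + 4.537 + 3.972 = 28.67, so τ_1 = 28.67 − 8.508 = 20.16 years.
γ_1 = 28.20/20.16 = 1.399; β = √(1 − 1/γ²) = √0.4888.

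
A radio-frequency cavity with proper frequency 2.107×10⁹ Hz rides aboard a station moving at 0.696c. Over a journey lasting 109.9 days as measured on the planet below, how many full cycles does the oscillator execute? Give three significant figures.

γ = 1/√(1 − 0.696²) = 1/√0.5156 = 1.393
The oscillator's own cycle count is N = f × τ where τ is the proper time aboard the station. τ = Δt/γ = 109.9/1.393 = 78.91 days = 6.818×10⁶ s.
N = 2.107×10⁹ × 6.818×10⁶ = 1.437×10¹⁶.

N = 1.44×10¹⁶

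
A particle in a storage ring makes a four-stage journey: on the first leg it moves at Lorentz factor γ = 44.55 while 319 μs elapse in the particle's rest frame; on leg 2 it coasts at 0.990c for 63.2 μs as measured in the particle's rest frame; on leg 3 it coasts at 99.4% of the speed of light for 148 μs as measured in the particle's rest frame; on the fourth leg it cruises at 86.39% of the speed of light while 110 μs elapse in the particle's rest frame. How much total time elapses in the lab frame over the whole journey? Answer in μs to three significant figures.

Leg 1: γ = 44.55; Δt_1 = 44.55 × 319 = 1.421×10⁴ μs.
Leg 2: γ = 1/√(1 − 0.990²) = 1/√0.01990 = 7.089; Δt_2 = 7.089 × 63.2 = 448.0 μs.
Leg 3: β = 0.994; γ = 1/√(1 − 0.994²) = 1/√0.01196 = 9.142; Δt_3 = 9.142 × 148 = 1353 μs.
Leg 4: β = 0.8639; γ = 1/√(1 − 0.8639²) = 1/√0.2537 = 1.985; Δt_4 = 1.985 × 110 = 218.4 μs.
Total: 1.421×10⁴ + 448.0 + 1353 + 218.4 μs.

Δt = 1.62×10⁴ μs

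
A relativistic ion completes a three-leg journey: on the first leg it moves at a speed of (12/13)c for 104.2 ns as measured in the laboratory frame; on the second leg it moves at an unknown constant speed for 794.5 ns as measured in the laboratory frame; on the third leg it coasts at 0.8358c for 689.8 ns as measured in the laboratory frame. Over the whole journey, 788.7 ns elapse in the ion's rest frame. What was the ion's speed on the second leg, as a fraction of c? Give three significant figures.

β = 0.885

Leg 1: γ = 1/√(1 − (12/13)²) = 13/5 = 2.600; τ_1 = 104.2/2.600 = 40.08 ns.
Leg 2: speed unknown; τ_2 = 794.5/γ_2.
Leg 3: γ = 1/√(1 − 0.8358²) = 1/√0.3014 = 1.821; τ_3 = 689.8/1.821 = 378.7 ns.
Total proper time: 40.08 + τ_2 + 378.7 = 788.7, so τ_2 = 788.7 − 418.8 = 369.9 ns.
γ_2 = 794.5/369.9 = 2.148; β = √(1 − 1/γ²) = √0.7832.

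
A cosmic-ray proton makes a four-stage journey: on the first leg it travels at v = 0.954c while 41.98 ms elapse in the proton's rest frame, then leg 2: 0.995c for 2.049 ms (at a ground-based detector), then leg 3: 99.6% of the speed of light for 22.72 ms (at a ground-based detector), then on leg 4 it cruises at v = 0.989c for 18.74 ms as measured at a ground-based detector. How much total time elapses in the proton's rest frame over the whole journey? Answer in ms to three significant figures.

Leg 1: 41.98 ms is already measured in the proton's rest frame.
Leg 2: γ = 1/√(1 − 0.995²) = 1/√0.009975 = 10.01; τ_2 = 2.049/10.01 = 0.2046 ms.
Leg 3: β = 0.996; γ = 1/√(1 − 0.996²) = 1/√0.007984 = 11.19; τ_3 = 22.72/11.19 = 2.030 ms.
Leg 4: γ = 1/√(1 − 0.989²) = 1/√0.02188 = 6.761; τ_4 = 18.74/6.761 = 2.772 ms.
Total: 41.98 + 0.2046 + 2.030 + 2.772 ms.

τ = 47.0 ms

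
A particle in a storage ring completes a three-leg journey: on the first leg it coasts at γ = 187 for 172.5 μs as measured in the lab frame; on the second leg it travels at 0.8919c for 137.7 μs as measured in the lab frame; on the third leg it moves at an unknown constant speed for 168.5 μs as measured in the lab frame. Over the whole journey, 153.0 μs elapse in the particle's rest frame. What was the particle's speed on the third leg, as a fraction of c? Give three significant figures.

Leg 1: γ = 187; τ_1 = 172.5/187.0 = 0.9225 μs.
Leg 2: γ = 1/√(1 − 0.8919²) = 1/√0.2045 = 2.211; τ_2 = 137.7/2.211 = 62.27 μs.
Leg 3: speed unknown; τ_3 = 168.5/γ_3.
Total proper time: 0.9225 + 62.27 + τ_3 = 153.0, so τ_3 = 153.0 − 63.19 = 89.81 μs.
γ_3 = 168.5/89.81 = 1.876; β = √(1 − 1/γ²) = √0.7159.

β = 0.846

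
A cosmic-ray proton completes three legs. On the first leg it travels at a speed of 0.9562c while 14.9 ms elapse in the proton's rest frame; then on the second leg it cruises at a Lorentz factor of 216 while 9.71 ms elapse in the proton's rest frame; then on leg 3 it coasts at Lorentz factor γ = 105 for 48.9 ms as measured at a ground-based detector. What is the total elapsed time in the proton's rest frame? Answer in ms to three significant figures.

τ = 25.1 ms

Leg 1: 14.9 ms is already measured in the proton's rest frame.
Leg 2: 9.71 ms is already measured in the proton's rest frame.
Leg 3: γ = 105; τ_3 = 48.9/105.0 = 0.4657 ms.
Total: 14.90 + 9.710 + 0.4657 ms.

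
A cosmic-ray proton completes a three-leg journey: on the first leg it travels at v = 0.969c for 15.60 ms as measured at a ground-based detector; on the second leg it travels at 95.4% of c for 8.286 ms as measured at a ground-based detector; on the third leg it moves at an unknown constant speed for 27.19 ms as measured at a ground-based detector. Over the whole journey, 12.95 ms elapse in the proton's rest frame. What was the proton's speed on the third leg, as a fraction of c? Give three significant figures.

Leg 1: γ = 1/√(1 − 0.969²) = 1/√0.06104 = 4.048; τ_1 = 15.60/4.048 = 3.854 ms.
Leg 2: β = 0.954; γ = 1/√(1 − 0.954²) = 1/√0.08988 = 3.335; τ_2 = 8.286/3.335 = 2.484 ms.
Leg 3: speed unknown; τ_3 = 27.19/γ_3.
Total proper time: 3.854 + 2.484 + τ_3 = 12.95, so τ_3 = 12.95 − 6.338 = 6.612 ms.
γ_3 = 27.19/6.612 = 4.112; β = √(1 − 1/γ²) = √0.9409.

β = 0.970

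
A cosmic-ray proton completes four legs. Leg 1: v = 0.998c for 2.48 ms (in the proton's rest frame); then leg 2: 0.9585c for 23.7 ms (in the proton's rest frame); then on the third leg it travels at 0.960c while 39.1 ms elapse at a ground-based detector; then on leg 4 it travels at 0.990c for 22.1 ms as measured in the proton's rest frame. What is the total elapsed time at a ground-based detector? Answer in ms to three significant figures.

Leg 1: γ = 1/√(1 − 0.998²) = 1/√0.003996 = 15.82; Δt_1 = 15.82 × 2.48 = 39.23 ms.
Leg 2: γ = 1/√(1 − 0.9585²) = 1/√0.08128 = 3.508; Δt_2 = 3.508 × 23.7 = 83.13 ms.
Leg 3: 39.1 ms is already measured at a ground-based detector.
Leg 4: γ = 1/√(1 − 0.990²) = 1/√0.01990 = 7.089; Δt_4 = 7.089 × 22.1 = 156.7 ms.
Total: 39.23 + 83.13 + 39.10 + 156.7 ms.

Δt = 318 ms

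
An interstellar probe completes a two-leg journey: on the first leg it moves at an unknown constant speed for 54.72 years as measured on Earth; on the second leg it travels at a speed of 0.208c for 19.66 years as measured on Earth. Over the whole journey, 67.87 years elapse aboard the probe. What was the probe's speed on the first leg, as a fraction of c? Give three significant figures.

β = 0.458

Leg 1: speed unknown; τ_1 = 54.72/γ_1.
Leg 2: γ = 1/√(1 − 0.208²) = 1/√0.9567 = 1.022; τ_2 = 19.66/1.022 = 19.23 years.
Total proper time: τ_1 + 19.23 = 67.87, so τ_1 = 67.87 − 19.23 = 48.64 years.
γ_1 = 54.72/48.64 = 1.125; β = √(1 − 1/γ²) = √0.2099.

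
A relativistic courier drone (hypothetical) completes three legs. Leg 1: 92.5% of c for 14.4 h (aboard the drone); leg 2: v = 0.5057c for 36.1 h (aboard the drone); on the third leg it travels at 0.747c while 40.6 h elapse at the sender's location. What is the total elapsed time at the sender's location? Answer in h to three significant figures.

Δt = 120 h

Leg 1: β = 0.925; γ = 1/√(1 − 0.925²) = 1/√0.1444 = 2.632; Δt_1 = 2.632 × 14.4 = 37.90 h.
Leg 2: γ = 1/√(1 − 0.5057²) = 1/√0.7443 = 1.159; Δt_2 = 1.159 × 36.1 = 41.84 h.
Leg 3: 40.6 h is already measured at the sender's location.
Total: 37.90 + 41.84 + 40.60 h.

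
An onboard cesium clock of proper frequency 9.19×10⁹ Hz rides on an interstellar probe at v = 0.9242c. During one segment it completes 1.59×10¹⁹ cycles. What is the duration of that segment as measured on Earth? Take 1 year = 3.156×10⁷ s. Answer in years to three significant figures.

Δt = 144 years

γ = 1/√(1 − 0.9242²) = 1/√0.1459 = 2.618
Proper time for N cycles: τ = N/f = 1.59×10¹⁹/(9.19×10⁹) = 1.730×10⁹ s = 54.82 years.
Lab-frame duration Δt = γτ = 2.618 × 54.82 = 143.5 years.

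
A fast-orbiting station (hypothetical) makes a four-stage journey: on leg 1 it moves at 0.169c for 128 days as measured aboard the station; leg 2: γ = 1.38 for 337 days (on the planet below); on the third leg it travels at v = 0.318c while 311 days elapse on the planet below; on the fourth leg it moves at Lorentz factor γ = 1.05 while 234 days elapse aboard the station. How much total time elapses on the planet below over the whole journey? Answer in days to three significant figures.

Δt = 1020 days

Leg 1: γ = 1/√(1 − 0.169²) = 1/√0.9714 = 1.015; Δt_1 = 1.015 × 128 = 129.9 days.
Leg 2: 337 days is already measured on the planet below.
Leg 3: 311 days is already measured on the planet below.
Leg 4: γ = 1.05; Δt_4 = 1.050 × 234 = 245.7 days.
Total: 129.9 + 337.0 + 311.0 + 245.7 days.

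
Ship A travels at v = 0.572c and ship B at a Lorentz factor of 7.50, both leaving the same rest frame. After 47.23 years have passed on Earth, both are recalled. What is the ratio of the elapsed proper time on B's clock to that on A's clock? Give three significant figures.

τ_B/τ_A = 0.163

A: γ = 1/√(1 − 0.572²) = 1/√0.6728 = 1.219. B: γ = 7.50.
τ_A/τ_B = γ_B/γ_A = 7.500/1.219 = 6.152, so τ_B/τ_A = 0.1626.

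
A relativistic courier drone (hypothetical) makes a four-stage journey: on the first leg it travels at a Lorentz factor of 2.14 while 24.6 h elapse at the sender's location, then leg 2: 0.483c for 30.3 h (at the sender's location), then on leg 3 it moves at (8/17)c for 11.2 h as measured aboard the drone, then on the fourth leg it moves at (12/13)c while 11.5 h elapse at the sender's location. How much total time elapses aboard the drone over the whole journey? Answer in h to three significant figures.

τ = 53.6 h

Leg 1: γ = 2.14; τ_1 = 24.6/2.140 = 11.50 h.
Leg 2: γ = 1/√(1 − 0.483²) = 1/√0.7667 = 1.142; τ_2 = 30.3/1.142 = 26.53 h.
Leg 3: 11.2 h is already measured aboard the drone.
Leg 4: γ = 1/√(1 − (12/13)²) = 13/5 = 2.600; τ_4 = 11.5/2.600 = 4.423 h.
Total: 11.50 + 26.53 + 11.20 + 4.423 h.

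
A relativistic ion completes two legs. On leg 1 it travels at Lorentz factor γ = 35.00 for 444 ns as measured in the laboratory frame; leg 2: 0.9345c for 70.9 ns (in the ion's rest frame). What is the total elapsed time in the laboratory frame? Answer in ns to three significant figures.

Leg 1: 444 ns is already measured in the laboratory frame.
Leg 2: γ = 1/√(1 − 0.9345²) = 1/√0.1267 = 2.809; Δt_2 = 2.809 × 70.9 = 199.2 ns.
Total: 444.0 + 199.2 ns.

Δt = 643 ns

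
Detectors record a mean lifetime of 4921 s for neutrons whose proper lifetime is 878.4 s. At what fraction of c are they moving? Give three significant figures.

γ = Δt/τ₀ = 4921/878.4 = 5.602
β = √(1 − 1/γ²) = √(1 − 0.03186) = √0.9681

β = 0.984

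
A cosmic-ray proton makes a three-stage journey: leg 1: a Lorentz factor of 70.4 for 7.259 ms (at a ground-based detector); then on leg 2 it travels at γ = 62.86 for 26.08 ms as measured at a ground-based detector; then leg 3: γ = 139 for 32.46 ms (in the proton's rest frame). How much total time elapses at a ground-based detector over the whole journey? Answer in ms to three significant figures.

Leg 1: 7.259 ms is already measured at a ground-based detector.
Leg 2: 26.08 ms is already measured at a ground-based detector.
Leg 3: γ = 139; Δt_3 = 139.0 × 32.46 = 4512 ms.
Total: 7.259 + 26.08 + 4512 ms.

Δt = 4550 ms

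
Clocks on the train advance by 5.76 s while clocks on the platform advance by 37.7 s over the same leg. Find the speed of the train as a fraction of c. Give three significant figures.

v = 0.988c

The proper time is measured on the train (both events occur at the train's location); Δt is measured on the platform. γ = Δt/τ = 37.7/5.76 = 6.545.
β = √(1 − 1/γ²) = √(1 − 0.02334) = √0.9767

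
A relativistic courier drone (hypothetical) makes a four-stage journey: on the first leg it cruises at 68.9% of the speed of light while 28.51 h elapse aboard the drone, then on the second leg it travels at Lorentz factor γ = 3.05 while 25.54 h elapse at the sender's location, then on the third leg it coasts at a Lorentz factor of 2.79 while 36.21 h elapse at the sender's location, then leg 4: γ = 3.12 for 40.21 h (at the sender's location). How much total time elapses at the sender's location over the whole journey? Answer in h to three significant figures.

Δt = 141 h

Leg 1: β = 0.689; γ = 1/√(1 − 0.689²) = 1/√0.5253 = 1.380; Δt_1 = 1.380 × 28.51 = 39.34 h.
Leg 2: 25.54 h is already measured at the sender's location.
Leg 3: 36.21 h is already measured at the sender's location.
Leg 4: 40.21 h is already measured at the sender's location.
Total: 39.34 + 25.54 + 36.21 + 40.21 h.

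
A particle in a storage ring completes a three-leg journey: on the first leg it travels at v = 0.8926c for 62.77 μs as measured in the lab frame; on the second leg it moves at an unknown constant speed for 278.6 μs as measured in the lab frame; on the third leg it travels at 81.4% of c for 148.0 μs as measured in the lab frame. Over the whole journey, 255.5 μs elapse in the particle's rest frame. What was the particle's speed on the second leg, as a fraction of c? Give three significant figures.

β = 0.862

Leg 1: γ = 1/√(1 − 0.8926²) = 1/√0.2033 = 2.218; τ_1 = 62.77/2.218 = 28.30 μs.
Leg 2: speed unknown; τ_2 = 278.6/γ_2.
Leg 3: β = 0.814; γ = 1/√(1 − 0.814²) = 1/√0.3374 = 1.722; τ_3 = 148.0/1.722 = 85.97 μs.
Total proper time: 28.30 + τ_2 + 85.97 = 255.5, so τ_2 = 255.5 − 114.3 = 141.2 μs.
γ_2 = 278.6/141.2 = 1.973; β = √(1 − 1/γ²) = √0.7430.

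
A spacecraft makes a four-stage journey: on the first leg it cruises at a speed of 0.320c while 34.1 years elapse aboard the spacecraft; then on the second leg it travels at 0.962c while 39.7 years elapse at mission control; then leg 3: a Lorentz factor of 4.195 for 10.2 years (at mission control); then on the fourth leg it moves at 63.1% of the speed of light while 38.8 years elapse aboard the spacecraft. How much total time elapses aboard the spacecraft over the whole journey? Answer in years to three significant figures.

τ = 86.2 years

Leg 1: 34.1 years is already measured aboard the spacecraft.
Leg 2: γ = 1/√(1 − 0.962²) = 1/√0.07456 = 3.662; τ_2 = 39.7/3.662 = 10.84 years.
Leg 3: γ = 4.195; τ_3 = 10.2/4.195 = 2.431 years.
Leg 4: 38.8 years is already measured aboard the spacecraft.
Total: 34.10 + 10.84 + 2.431 + 38.80 years.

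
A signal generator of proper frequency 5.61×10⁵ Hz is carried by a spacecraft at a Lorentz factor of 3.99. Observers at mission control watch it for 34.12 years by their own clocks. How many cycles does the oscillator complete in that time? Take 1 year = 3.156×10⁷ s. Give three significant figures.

γ = 3.99
During 34.12 years of lab time, the oscillator's proper time advances by τ = Δt/γ = 34.12/3.990 = 8.551 years = 2.699×10⁸ s.
N = f × τ = 5.61×10⁵ × 2.699×10⁸ = 1.514×10¹⁴.

N = 1.51×10¹⁴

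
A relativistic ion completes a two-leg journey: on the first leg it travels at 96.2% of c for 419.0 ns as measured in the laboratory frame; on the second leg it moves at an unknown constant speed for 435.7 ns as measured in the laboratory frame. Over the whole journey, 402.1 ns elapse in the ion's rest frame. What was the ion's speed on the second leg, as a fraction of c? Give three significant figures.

β = 0.751

Leg 1: β = 0.962; γ = 1/√(1 − 0.962²) = 1/√0.07456 = 3.662; τ_1 = 419.0/3.662 = 114.4 ns.
Leg 2: speed unknown; τ_2 = 435.7/γ_2.
Total proper time: 114.4 + τ_2 = 402.1, so τ_2 = 402.1 − 114.4 = 287.7 ns.
γ_2 = 435.7/287.7 = 1.514; β = √(1 − 1/γ²) = √0.5640.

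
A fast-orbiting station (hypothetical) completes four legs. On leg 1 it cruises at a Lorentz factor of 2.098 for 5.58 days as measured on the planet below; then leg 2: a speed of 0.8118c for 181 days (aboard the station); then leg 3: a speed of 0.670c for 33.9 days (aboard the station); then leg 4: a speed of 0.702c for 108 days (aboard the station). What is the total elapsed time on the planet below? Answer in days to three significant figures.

Leg 1: 5.58 days is already measured on the planet below.
Leg 2: γ = 1/√(1 − 0.8118²) = 1/√0.3410 = 1.713; Δt_2 = 1.713 × 181 = 310.0 days.
Leg 3: γ = 1/√(1 − 0.670²) = 1/√0.5511 = 1.347; Δt_3 = 1.347 × 33.9 = 45.67 days.
Leg 4: γ = 1/√(1 − 0.702²) = 1/√0.5072 = 1.404; Δt_4 = 1.404 × 108 = 151.6 days.
Total: 5.580 + 310.0 + 45.67 + 151.6 days.

Δt = 513 days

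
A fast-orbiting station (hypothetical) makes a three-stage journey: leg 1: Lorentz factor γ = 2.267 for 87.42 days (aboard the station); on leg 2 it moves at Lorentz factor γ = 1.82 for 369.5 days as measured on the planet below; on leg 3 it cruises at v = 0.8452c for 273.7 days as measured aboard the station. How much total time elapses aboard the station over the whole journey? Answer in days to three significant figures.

Leg 1: 87.42 days is already measured aboard the station.
Leg 2: γ = 1.82; τ_2 = 369.5/1.820 = 203.0 days.
Leg 3: 273.7 days is already measured aboard the station.
Total: 87.42 + 203.0 + 273.7 days.

τ = 564 days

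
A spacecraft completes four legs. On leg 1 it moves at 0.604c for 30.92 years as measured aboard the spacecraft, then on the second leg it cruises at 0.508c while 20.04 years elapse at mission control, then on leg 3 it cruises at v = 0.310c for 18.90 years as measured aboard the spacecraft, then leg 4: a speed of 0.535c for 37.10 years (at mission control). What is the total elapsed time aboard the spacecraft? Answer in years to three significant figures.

τ = 98.4 years

Leg 1: 30.92 years is already measured aboard the spacecraft.
Leg 2: γ = 1/√(1 − 0.508²) = 1/√0.7419 = 1.161; τ_2 = 20.04/1.161 = 17.26 years.
Leg 3: 18.90 years is already measured aboard the spacecraft.
Leg 4: γ = 1/√(1 − 0.535²) = 1/√0.7138 = 1.184; τ_4 = 37.10/1.184 = 31.34 years.
Total: 30.92 + 17.26 + 18.90 + 31.34 years.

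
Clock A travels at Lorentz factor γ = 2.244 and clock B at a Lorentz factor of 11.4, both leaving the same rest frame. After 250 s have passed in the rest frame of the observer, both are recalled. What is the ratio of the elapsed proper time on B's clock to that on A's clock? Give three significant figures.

A: γ = 2.244. B: γ = 11.4.
τ_A/τ_B = γ_B/γ_A = 11.40/2.244 = 5.080, so τ_B/τ_A = 0.1968.

τ_B/τ_A = 0.197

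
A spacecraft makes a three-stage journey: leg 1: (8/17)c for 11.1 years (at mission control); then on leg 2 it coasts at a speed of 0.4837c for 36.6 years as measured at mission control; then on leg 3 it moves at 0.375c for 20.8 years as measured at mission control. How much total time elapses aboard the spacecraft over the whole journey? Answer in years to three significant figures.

Leg 1: γ = 1/√(1 − (8/17)²) = 17/15 ≈ 1.133; τ_1 = 11.1/1.133 = 9.794 years.
Leg 2: γ = 1/√(1 − 0.4837²) = 1/√0.7660 = 1.143; τ_2 = 36.6/1.143 = 32.03 years.
Leg 3: γ = 1/√(1 − 0.375²) = 1/√0.8594 = 1.079; τ_3 = 20.8/1.079 = 19.28 years.
Total: 9.794 + 32.03 + 19.28 years.

τ = 61.1 years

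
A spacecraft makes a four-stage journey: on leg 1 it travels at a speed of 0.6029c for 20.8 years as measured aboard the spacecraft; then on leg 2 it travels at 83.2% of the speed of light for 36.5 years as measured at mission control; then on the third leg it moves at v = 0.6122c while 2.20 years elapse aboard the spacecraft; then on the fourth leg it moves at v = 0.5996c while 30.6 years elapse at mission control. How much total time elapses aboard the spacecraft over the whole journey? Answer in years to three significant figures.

τ = 67.7 years

Leg 1: 20.8 years is already measured aboard the spacecraft.
Leg 2: β = 0.832; γ = 1/√(1 − 0.832²) = 1/√0.3078 = 1.803; τ_2 = 36.5/1.803 = 20.25 years.
Leg 3: 2.20 years is already measured aboard the spacecraft.
Leg 4: γ = 1/√(1 − 0.5996²) = 1/√0.6405 = 1.250; τ_4 = 30.6/1.250 = 24.49 years.
Total: 20.80 + 20.25 + 2.200 + 24.49 years.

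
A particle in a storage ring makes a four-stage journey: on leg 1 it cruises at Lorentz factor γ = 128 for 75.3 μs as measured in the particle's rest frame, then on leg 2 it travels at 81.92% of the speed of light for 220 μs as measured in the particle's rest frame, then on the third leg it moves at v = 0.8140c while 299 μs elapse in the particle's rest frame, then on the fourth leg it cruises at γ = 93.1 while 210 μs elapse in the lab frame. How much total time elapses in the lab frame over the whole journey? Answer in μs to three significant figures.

Δt = 1.07×10⁴ μs

Leg 1: γ = 128; Δt_1 = 128.0 × 75.3 = 9638 μs.
Leg 2: β = 0.8192; γ = 1/√(1 − 0.8192²) = 1/√0.3289 = 1.744; Δt_2 = 1.744 × 220 = 383.6 μs.
Leg 3: γ = 1/√(1 − 0.8140²) = 1/√0.3374 = 1.722; Δt_3 = 1.722 × 299 = 514.7 μs.
Leg 4: 210 μs is already measured in the lab frame.
Total: 9638 + 383.6 + 514.7 + 210.0 μs.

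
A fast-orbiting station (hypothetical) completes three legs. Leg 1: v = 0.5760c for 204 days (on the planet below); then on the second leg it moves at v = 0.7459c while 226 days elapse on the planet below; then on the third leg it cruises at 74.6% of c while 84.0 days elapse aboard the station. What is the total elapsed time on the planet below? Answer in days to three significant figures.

Leg 1: 204 days is already measured on the planet below.
Leg 2: 226 days is already measured on the planet below.
Leg 3: β = 0.746; γ = 1/√(1 − 0.746²) = 1/√0.4435 = 1.502; Δt_3 = 1.502 × 84.0 = 126.1 days.
Total: 204.0 + 226.0 + 126.1 days.

Δt = 556 days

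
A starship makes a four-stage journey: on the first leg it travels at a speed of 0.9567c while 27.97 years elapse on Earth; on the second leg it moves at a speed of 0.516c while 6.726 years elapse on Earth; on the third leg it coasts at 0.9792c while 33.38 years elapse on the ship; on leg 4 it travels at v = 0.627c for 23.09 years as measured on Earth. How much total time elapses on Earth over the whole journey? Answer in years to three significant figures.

Δt = 222 years

Leg 1: 27.97 years is already measured on Earth.
Leg 2: 6.726 years is already measured on Earth.
Leg 3: γ = 1/√(1 − 0.9792²) = 1/√0.04117 = 4.929; Δt_3 = 4.929 × 33.38 = 164.5 years.
Leg 4: 23.09 years is already measured on Earth.
Total: 27.97 + 6.726 + 164.5 + 23.09 years.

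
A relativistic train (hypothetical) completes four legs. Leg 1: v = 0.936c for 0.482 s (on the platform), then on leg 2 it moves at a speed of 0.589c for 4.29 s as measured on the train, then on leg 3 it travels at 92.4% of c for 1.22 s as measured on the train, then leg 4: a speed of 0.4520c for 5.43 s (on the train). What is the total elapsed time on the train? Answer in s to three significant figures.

τ = 11.1 s

Leg 1: γ = 1/√(1 − 0.936²) = 1/√0.1239 = 2.841; τ_1 = 0.482/2.841 = 0.1697 s.
Leg 2: 4.29 s is already measured on the train.
Leg 3: 1.22 s is already measured on the train.
Leg 4: 5.43 s is already measured on the train.
Total: 0.1697 + 4.290 + 1.220 + 5.430 s.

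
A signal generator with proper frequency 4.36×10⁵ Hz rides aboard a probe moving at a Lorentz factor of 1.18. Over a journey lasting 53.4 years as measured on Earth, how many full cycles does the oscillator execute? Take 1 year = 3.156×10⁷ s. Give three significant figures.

N = 6.23×10¹⁴

γ = 1.18
The oscillator's own cycle count is N = f × τ where τ is the proper time aboard the probe. τ = Δt/γ = 53.4/1.180 = 45.25 years = 1.428×10⁹ s.
N = 4.36×10⁵ × 1.428×10⁹ = 6.227×10¹⁴.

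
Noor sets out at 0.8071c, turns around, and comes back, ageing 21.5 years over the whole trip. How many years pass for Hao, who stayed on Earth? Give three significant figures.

Δt = 36.4 years

γ = 1/√(1 − 0.8071²) = 1/√0.3486 = 1.694
Earth-frame duration is the dilated interval: Δt = γτ = 1.694 × 21.5 years.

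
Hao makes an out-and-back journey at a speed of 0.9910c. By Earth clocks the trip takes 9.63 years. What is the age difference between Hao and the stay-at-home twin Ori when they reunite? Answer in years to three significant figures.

Δt − τ = 8.34 years

γ = 1/√(1 − 0.9910²) = 1/√0.01792 = 7.470
Hao's elapsed proper time: τ = 9.63/7.470 = 1.289 years.
Age gap = Δt − τ = 9.63 − 1.289 years.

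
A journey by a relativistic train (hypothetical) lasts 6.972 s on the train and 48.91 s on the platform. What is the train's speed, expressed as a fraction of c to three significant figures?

v = 0.990c

The proper time is measured on the train (both events occur at the train's location); Δt is measured on the platform. γ = Δt/τ = 48.91/6.972 = 7.015.
β = √(1 − 1/γ²) = √(1 − 0.02032) = √0.9797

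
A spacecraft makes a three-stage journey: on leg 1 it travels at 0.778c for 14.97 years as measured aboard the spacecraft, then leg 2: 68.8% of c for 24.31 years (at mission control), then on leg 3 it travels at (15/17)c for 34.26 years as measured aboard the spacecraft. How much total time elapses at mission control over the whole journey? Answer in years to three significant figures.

Leg 1: γ = 1/√(1 − 0.778²) = 1/√0.3947 = 1.592; Δt_1 = 1.592 × 14.97 = 23.83 years.
Leg 2: 24.31 years is already measured at mission control.
Leg 3: γ = 1/√(1 − (15/17)²) = 17/8 = 2.125; Δt_3 = 2.125 × 34.26 = 72.80 years.
Total: 23.83 + 24.31 + 72.80 years.

Δt = 121 years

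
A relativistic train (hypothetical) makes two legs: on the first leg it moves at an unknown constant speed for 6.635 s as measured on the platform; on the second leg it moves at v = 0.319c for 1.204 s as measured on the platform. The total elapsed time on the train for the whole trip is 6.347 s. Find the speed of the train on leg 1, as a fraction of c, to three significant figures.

β = 0.620

Leg 1: speed unknown; τ_1 = 6.635/γ_1.
Leg 2: γ = 1/√(1 − 0.319²) = 1/√0.8982 = 1.055; τ_2 = 1.204/1.055 = 1.141 s.
Total proper time: τ_1 + 1.141 = 6.347, so τ_1 = 6.347 − 1.141 = 5.206 s.
γ_1 = 6.635/5.206 = 1.275; β = √(1 − 1/γ²) = √0.3844.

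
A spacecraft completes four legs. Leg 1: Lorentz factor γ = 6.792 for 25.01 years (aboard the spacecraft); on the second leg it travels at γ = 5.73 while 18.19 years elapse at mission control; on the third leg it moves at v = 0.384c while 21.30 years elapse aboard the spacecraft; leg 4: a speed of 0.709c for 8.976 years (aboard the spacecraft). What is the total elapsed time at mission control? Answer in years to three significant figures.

Δt = 224 years

Leg 1: γ = 6.792; Δt_1 = 6.792 × 25.01 = 169.9 years.
Leg 2: 18.19 years is already measured at mission control.
Leg 3: γ = 1/√(1 − 0.384²) = 1/√0.8525 = 1.083; Δt_3 = 1.083 × 21.30 = 23.07 years.
Leg 4: γ = 1/√(1 − 0.709²) = 1/√0.4973 = 1.418; Δt_4 = 1.418 × 8.976 = 12.73 years.
Total: 169.9 + 18.19 + 23.07 + 12.73 years.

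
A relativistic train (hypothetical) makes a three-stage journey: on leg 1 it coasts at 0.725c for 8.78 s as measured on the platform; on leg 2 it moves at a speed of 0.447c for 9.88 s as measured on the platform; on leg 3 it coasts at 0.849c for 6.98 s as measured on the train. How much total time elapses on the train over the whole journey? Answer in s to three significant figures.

τ = 21.9 s

Leg 1: γ = 1/√(1 − 0.725²) = 1/√0.4744 = 1.452; τ_1 = 8.78/1.452 = 6.047 s.
Leg 2: γ = 1/√(1 − 0.447²) = 1/√0.8002 = 1.118; τ_2 = 9.88/1.118 = 8.838 s.
Leg 3: 6.98 s is already measured on the train.
Total: 6.047 + 8.838 + 6.980 s.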